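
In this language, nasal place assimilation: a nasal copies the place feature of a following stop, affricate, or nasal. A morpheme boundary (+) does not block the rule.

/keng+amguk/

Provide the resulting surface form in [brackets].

[keŋg+aŋguk]

/n/ before /g/ (velar) → [ŋ]
/m/ before /g/ (velar) → [ŋ]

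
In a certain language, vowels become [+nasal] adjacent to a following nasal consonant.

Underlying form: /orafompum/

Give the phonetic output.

[orafõmpũm]

/o/ before nasal /m/ → [õ]
/u/ before nasal /m/ → [ũ]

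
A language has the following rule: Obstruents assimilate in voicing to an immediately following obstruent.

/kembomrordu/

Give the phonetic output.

no segment meets the rule's conditions; no change.

[kembomrordu]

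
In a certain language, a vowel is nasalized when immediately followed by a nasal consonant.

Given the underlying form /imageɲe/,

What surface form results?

/i/ before nasal /m/ → [ĩ]
/e/ before nasal /ɲ/ → [ẽ]

[ĩmagẽɲe]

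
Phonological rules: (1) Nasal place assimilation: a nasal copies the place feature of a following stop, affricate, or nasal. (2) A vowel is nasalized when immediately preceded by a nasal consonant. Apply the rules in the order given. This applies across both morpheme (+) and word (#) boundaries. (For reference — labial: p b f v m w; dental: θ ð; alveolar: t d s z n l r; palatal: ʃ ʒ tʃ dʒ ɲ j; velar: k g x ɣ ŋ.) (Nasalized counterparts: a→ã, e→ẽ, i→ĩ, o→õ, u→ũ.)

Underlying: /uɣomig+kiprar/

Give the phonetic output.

[uɣomĩg+kiprar]

Rule 1: no segment meets the rule's conditions; no change.
After rule 1: uɣomig+kiprar
Rule 2: /i/ after nasal /m/ → [ĩ]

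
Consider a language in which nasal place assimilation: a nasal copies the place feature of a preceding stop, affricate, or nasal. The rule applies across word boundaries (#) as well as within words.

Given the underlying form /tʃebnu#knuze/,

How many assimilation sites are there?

/n/ after /b/ (labial) → [m]
/n/ after /k/ (velar) → [ŋ]
2 segments change.

2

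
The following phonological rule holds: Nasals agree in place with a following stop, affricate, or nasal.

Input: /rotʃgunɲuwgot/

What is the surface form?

/n/ before /ɲ/ (palatal) → [ɲ]

[rotʃguɲɲuwgot]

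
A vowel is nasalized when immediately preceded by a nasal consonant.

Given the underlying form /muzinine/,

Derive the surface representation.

/u/ after nasal /m/ → [ũ]
/i/ after nasal /n/ → [ĩ]
/e/ after nasal /n/ → [ẽ]

[mũzinĩnẽ]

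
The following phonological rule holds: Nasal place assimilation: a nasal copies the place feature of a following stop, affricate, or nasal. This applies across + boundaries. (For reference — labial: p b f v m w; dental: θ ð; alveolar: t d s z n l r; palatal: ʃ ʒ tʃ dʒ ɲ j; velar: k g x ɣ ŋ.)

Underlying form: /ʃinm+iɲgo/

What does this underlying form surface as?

/n/ before /m/ (labial) → [m]
/ɲ/ before /g/ (velar) → [ŋ]

[ʃimm+iŋgo]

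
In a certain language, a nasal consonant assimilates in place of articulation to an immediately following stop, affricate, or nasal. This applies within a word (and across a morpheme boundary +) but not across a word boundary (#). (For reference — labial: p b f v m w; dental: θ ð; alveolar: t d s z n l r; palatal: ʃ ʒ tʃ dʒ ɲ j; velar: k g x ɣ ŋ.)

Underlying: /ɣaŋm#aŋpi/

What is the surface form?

/ŋ/ before /m/ (labial) → [m]
/ŋ/ before /p/ (labial) → [m]

[ɣamm#ampi]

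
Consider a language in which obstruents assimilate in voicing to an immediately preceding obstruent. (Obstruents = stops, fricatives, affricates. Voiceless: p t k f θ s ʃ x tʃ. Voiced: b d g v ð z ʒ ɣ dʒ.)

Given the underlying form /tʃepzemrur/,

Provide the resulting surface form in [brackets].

[tʃepsemrur]

/z/ after /p/ (voiceless) → [s]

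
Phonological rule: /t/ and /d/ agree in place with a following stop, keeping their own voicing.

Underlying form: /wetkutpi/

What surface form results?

/t/ before /k/ (velar) → [k]
/t/ before /p/ (labial) → [p]

[wekkuppi]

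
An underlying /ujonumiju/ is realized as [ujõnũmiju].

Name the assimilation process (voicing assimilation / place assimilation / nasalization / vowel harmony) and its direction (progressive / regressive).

/o/→[õ] /u/→[ũ].
Each target copies a feature from the following segment, so the direction is regressive.

nasalization, regressive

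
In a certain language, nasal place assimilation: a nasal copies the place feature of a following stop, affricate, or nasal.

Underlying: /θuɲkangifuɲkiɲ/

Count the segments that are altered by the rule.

3

/ɲ/ before /k/ (velar) → [ŋ]
/n/ before /g/ (velar) → [ŋ]
/ɲ/ before /k/ (velar) → [ŋ]
3 segments change.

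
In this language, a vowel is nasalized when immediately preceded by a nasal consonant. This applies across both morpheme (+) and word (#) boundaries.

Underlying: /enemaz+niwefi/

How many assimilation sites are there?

/e/ after nasal /n/ → [ẽ]
/a/ after nasal /m/ → [ã]
/i/ after nasal /n/ → [ĩ]
3 segments change.

3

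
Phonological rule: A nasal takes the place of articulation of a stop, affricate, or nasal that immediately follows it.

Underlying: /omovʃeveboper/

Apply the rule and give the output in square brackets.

[omovʃeveboper]

no segment meets the rule's conditions; no change.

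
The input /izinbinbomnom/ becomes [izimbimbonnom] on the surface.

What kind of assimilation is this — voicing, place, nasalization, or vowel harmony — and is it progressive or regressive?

place assimilation, regressive

/n/→[m] /n/→[m] /m/→[n].
Each target copies a feature from the following segment, so the direction is regressive.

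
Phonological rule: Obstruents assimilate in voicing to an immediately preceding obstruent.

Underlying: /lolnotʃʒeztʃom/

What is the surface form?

[lolnotʃʃezdʒom]

/ʒ/ after /tʃ/ (voiceless) → [ʃ]
/tʃ/ after /z/ (voiced) → [dʒ]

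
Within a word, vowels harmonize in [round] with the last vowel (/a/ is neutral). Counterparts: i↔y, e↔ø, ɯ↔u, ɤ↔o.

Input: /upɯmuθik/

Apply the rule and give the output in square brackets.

/u/ harmonizes with /i/ ([-round]) → [ɯ]
/u/ harmonizes with /i/ ([-round]) → [ɯ]

[ɯpɯmɯθik]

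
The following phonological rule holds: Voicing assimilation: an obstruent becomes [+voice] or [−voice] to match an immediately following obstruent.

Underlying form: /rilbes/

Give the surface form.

[rilbes]

no segment meets the rule's conditions; no change.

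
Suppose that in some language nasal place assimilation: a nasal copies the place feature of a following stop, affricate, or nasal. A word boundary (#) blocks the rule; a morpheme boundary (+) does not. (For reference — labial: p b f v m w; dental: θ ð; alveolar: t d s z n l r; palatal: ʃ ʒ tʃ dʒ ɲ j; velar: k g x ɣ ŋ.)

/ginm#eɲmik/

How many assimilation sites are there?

/n/ before /m/ (labial) → [m]
/ɲ/ before /m/ (labial) → [m]
2 segments change.

2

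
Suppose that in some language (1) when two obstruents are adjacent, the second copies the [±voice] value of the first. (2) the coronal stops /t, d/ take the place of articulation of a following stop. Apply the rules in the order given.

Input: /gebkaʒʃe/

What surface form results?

[gebgaʒʒe]

Rule 1: /k/ after /b/ (voiced) → [g]
Rule 1: /ʃ/ after /ʒ/ (voiced) → [ʒ]
After rule 1: gebgaʒʒe
Rule 2: no segment meets the rule's conditions; no change.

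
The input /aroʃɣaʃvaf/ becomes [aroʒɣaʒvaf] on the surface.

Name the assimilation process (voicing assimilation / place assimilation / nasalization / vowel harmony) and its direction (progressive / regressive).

voicing assimilation, regressive

/ʃ/→[ʒ] /ʃ/→[ʒ].
Each target copies a feature from the following segment, so the direction is regressive.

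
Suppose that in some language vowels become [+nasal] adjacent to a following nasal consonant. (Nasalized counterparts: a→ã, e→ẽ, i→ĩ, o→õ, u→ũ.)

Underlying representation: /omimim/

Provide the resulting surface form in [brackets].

[õmĩmĩm]

/o/ before nasal /m/ → [õ]
/i/ before nasal /m/ → [ĩ]
/i/ before nasal /m/ → [ĩ]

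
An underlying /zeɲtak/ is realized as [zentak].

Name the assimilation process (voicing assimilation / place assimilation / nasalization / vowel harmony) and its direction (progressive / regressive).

place assimilation, regressive

/ɲ/→[n].
Each target copies a feature from the following segment, so the direction is regressive.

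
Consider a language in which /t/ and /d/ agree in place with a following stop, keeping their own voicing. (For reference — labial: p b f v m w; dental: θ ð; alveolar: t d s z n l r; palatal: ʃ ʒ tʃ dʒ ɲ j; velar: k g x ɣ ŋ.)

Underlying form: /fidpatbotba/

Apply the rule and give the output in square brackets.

[fibpapbopba]

/d/ before /p/ (labial) → [b]
/t/ before /b/ (labial) → [p]
/t/ before /b/ (labial) → [p]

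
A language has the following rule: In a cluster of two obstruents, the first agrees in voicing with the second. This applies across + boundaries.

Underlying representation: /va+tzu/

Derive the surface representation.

/t/ before /z/ (voiced) → [d]

[va+dzu]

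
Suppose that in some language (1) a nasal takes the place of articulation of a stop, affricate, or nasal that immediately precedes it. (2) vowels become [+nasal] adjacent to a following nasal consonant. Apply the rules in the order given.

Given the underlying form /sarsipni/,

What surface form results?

[sarsipmi]

Rule 1: /n/ after /p/ (labial) → [m]
After rule 1: sarsipmi
Rule 2: no segment meets the rule's conditions; no change.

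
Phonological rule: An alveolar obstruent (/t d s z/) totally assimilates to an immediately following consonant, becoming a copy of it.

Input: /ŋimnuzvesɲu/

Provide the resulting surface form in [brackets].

/z/ before /v/ → [v] (total assimilation)
/s/ before /ɲ/ → [ɲ] (total assimilation)

[ŋimnuvveɲɲu]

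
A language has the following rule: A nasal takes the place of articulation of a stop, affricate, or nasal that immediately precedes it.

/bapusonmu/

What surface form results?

[bapusonnu]

/m/ after /n/ (alveolar) → [n]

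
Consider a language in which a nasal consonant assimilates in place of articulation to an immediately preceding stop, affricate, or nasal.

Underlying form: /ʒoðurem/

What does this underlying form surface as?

[ʒoðurem]

no segment meets the rule's conditions; no change.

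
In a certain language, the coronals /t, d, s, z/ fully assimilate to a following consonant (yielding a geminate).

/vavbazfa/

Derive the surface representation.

[vavbaffa]

/z/ before /f/ → [f] (total assimilation)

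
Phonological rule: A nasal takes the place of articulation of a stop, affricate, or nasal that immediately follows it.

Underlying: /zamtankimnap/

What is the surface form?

/m/ before /t/ (alveolar) → [n]
/n/ before /k/ (velar) → [ŋ]
/m/ before /n/ (alveolar) → [n]

[zantaŋkinnap]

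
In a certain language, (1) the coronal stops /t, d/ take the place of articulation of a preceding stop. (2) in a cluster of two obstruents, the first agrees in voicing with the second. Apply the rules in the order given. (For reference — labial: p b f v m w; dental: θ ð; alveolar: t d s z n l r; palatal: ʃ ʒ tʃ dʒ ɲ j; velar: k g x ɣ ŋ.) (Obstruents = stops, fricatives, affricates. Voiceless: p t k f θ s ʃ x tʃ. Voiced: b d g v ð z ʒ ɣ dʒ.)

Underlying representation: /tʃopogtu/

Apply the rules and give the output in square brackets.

[tʃopokku]

Rule 1: /t/ after /g/ (velar) → [k]
After rule 1: tʃopogku
Rule 2: /g/ before /k/ (voiceless) → [k]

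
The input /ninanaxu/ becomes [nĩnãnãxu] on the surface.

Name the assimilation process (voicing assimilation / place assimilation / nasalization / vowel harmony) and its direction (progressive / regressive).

nasalization, progressive

/i/→[ĩ] /a/→[ã] /a/→[ã].
Each target copies a feature from the preceding segment, so the direction is progressive.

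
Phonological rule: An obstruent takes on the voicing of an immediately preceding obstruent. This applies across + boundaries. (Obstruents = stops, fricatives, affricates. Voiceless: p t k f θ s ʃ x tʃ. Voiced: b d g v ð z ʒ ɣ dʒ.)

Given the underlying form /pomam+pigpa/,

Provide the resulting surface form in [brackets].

/p/ after /g/ (voiced) → [b]

[pomam+pigba]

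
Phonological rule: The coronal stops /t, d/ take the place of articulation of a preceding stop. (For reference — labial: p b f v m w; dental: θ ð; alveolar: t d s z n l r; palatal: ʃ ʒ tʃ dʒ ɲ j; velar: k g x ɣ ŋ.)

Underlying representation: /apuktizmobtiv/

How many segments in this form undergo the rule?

/t/ after /k/ (velar) → [k]
/t/ after /b/ (labial) → [p]
2 segments change.

2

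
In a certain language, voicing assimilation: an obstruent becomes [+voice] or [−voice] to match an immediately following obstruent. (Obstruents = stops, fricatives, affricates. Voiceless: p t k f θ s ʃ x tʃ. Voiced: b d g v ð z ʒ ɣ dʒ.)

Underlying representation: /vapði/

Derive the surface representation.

/p/ before /ð/ (voiced) → [b]

[vabði]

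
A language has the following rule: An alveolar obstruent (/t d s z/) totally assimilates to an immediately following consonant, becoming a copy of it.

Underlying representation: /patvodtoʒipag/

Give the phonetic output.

/t/ before /v/ → [v] (total assimilation)
/d/ before /t/ → [t] (total assimilation)

[pavvottoʒipag]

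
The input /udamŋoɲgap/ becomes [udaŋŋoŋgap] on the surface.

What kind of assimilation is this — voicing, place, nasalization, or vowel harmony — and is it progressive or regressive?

place assimilation, regressive

/m/→[ŋ] /ɲ/→[ŋ].
Each target copies a feature from the following segment, so the direction is regressive.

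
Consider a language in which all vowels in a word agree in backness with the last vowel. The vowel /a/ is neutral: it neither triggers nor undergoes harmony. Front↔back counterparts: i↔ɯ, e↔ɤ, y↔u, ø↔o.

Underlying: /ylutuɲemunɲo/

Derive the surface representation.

/y/ harmonizes with /o/ ([+back]) → [u]
/e/ harmonizes with /o/ ([+back]) → [ɤ]

[ulutuɲɤmunɲo]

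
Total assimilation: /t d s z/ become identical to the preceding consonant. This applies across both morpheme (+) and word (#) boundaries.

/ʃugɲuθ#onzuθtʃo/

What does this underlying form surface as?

[ʃugɲuθ#onnuθtʃo]

/z/ after /n/ → [n] (total assimilation)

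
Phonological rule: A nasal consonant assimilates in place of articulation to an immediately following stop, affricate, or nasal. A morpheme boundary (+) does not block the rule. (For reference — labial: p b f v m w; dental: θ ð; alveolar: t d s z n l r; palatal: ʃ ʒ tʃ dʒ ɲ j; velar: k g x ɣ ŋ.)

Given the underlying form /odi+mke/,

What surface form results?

/m/ before /k/ (velar) → [ŋ]

[odi+ŋke]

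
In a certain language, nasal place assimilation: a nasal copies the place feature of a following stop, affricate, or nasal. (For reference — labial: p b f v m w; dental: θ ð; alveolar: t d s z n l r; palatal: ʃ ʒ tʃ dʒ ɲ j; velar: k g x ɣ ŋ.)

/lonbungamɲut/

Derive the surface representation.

[lombuŋgaɲɲut]

/n/ before /b/ (labial) → [m]
/n/ before /g/ (velar) → [ŋ]
/m/ before /ɲ/ (palatal) → [ɲ]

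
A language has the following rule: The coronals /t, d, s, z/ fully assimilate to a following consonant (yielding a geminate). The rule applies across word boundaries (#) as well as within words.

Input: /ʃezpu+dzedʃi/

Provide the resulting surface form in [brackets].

/z/ before /p/ → [p] (total assimilation)
/d/ before /z/ → [z] (total assimilation)
/d/ before /ʃ/ → [ʃ] (total assimilation)

[ʃeppu+zzeʃʃi]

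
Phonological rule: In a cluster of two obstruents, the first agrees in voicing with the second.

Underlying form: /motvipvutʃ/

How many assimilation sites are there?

/t/ before /v/ (voiced) → [d]
/p/ before /v/ (voiced) → [b]
2 segments change.

2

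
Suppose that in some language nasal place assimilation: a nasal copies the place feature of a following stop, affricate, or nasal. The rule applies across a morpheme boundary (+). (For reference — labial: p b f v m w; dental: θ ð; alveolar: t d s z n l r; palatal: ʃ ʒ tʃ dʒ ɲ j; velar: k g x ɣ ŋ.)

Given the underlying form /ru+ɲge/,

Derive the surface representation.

/ɲ/ before /g/ (velar) → [ŋ]

[ru+ŋge]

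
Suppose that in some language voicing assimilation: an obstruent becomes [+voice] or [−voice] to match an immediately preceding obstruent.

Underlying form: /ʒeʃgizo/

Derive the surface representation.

/g/ after /ʃ/ (voiceless) → [k]

[ʒeʃkizo]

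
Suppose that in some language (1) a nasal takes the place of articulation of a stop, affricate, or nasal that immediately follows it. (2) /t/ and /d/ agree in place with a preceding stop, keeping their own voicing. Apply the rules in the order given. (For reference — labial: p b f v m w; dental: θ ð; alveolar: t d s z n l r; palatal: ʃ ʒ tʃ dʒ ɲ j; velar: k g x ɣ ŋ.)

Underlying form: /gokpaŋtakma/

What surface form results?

[gokpantakma]

Rule 1: /ŋ/ before /t/ (alveolar) → [n]
After rule 1: gokpantakma
Rule 2: no segment meets the rule's conditions; no change.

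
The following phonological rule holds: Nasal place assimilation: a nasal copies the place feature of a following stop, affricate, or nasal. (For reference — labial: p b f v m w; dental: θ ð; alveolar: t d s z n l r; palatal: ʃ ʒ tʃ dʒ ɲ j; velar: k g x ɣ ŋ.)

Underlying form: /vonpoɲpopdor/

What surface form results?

[vompompopdor]

/n/ before /p/ (labial) → [m]
/ɲ/ before /p/ (labial) → [m]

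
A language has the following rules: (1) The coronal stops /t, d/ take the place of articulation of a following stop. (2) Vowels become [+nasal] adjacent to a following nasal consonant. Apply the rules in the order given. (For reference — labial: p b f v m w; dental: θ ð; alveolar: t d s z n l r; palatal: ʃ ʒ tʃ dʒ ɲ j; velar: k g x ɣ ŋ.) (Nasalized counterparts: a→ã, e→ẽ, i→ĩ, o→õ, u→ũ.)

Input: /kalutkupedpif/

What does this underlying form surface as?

[kalukkupebpif]

Rule 1: /t/ before /k/ (velar) → [k]
Rule 1: /d/ before /p/ (labial) → [b]
After rule 1: kalukkupebpif
Rule 2: no segment meets the rule's conditions; no change.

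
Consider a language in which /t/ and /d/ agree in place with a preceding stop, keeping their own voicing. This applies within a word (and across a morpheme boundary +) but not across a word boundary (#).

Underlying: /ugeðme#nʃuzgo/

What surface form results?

no segment meets the rule's conditions; no change.

[ugeðme#nʃuzgo]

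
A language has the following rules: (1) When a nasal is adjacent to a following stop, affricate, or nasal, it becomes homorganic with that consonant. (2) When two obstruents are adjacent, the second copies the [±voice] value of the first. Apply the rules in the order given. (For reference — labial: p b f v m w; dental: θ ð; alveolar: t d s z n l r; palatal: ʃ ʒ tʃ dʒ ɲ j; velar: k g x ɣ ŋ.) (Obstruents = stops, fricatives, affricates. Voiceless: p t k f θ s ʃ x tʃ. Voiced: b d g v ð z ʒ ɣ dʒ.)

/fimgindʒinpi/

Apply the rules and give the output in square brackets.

Rule 1: /m/ before /g/ (velar) → [ŋ]
Rule 1: /n/ before /dʒ/ (palatal) → [ɲ]
Rule 1: /n/ before /p/ (labial) → [m]
After rule 1: fiŋgiɲdʒimpi
Rule 2: no segment meets the rule's conditions; no change.

[fiŋgiɲdʒimpi]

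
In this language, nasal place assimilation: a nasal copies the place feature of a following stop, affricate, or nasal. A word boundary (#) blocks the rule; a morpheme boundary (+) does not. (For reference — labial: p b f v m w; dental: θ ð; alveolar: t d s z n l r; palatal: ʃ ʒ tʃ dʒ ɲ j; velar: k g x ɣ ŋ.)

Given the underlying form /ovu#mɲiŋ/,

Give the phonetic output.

/m/ before /ɲ/ (palatal) → [ɲ]

[ovu#ɲɲiŋ]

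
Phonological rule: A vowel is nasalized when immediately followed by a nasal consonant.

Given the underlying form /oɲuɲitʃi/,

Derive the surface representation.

/o/ before nasal /ɲ/ → [õ]
/u/ before nasal /ɲ/ → [ũ]

[õɲũɲitʃi]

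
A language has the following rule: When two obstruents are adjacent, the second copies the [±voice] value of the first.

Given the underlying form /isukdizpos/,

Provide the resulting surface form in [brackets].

[isuktizbos]

/d/ after /k/ (voiceless) → [t]
/p/ after /z/ (voiced) → [b]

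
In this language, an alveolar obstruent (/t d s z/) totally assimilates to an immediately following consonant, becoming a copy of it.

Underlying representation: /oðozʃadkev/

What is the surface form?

/z/ before /ʃ/ → [ʃ] (total assimilation)
/d/ before /k/ → [k] (total assimilation)

[oðoʃʃakkev]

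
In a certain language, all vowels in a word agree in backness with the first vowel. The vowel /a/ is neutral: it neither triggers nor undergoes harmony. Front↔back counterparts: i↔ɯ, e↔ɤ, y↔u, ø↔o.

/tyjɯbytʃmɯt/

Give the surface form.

/ɯ/ harmonizes with /y/ ([-back]) → [i]
/ɯ/ harmonizes with /y/ ([-back]) → [i]

[tyjibytʃmit]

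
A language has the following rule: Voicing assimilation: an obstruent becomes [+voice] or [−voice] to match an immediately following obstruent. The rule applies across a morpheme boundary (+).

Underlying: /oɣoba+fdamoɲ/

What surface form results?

/f/ before /d/ (voiced) → [v]

[oɣoba+vdamoɲ]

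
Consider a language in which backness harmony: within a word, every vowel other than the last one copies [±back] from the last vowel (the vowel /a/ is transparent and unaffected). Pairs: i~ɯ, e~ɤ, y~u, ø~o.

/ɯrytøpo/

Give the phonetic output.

[ɯrutopo]

/y/ harmonizes with /o/ ([+back]) → [u]
/ø/ harmonizes with /o/ ([+back]) → [o]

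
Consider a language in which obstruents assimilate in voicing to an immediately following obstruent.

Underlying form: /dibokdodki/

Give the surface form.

/k/ before /d/ (voiced) → [g]
/d/ before /k/ (voiceless) → [t]

[dibogdotki]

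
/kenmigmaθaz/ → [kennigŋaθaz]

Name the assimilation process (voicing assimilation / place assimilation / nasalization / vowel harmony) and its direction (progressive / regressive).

/m/→[n] /m/→[ŋ].
Each target copies a feature from the preceding segment, so the direction is progressive.

place assimilation, progressive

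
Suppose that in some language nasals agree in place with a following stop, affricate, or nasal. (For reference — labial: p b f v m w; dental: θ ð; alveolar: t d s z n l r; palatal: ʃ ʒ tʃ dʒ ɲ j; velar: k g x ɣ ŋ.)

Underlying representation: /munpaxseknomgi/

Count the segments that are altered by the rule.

/n/ before /p/ (labial) → [m]
/m/ before /g/ (velar) → [ŋ]
2 segments change.

2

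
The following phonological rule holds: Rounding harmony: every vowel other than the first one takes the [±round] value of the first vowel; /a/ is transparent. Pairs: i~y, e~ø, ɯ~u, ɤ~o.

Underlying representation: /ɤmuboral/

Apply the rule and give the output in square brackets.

[ɤmɯbɤral]

/u/ harmonizes with /ɤ/ ([-round]) → [ɯ]
/o/ harmonizes with /ɤ/ ([-round]) → [ɤ]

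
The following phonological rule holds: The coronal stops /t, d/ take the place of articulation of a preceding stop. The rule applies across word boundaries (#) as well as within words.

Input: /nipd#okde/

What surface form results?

/d/ after /p/ (labial) → [b]
/d/ after /k/ (velar) → [g]

[nipb#okge]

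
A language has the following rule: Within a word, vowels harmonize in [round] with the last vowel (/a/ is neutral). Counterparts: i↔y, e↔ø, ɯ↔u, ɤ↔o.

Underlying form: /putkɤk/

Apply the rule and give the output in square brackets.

/u/ harmonizes with /ɤ/ ([-round]) → [ɯ]

[pɯtkɤk]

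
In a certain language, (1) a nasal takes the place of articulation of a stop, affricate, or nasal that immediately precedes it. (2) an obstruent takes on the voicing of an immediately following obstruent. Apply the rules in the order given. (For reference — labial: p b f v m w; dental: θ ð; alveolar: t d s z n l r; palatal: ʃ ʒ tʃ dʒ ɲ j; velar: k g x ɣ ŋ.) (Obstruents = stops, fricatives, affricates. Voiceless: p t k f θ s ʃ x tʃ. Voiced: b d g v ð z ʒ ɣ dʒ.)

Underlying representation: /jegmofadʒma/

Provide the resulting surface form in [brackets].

Rule 1: /m/ after /g/ (velar) → [ŋ]
Rule 1: /m/ after /dʒ/ (palatal) → [ɲ]
After rule 1: jegŋofadʒɲa
Rule 2: no segment meets the rule's conditions; no change.

[jegŋofadʒɲa]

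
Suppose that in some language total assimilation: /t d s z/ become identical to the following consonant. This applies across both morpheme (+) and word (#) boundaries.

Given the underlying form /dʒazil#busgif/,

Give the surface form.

[dʒazil#buggif]

/s/ before /g/ → [g] (total assimilation)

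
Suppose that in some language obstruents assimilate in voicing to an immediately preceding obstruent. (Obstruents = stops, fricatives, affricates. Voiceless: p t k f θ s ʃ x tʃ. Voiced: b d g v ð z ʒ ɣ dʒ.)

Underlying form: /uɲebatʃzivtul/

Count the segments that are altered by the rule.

2

/z/ after /tʃ/ (voiceless) → [s]
/t/ after /v/ (voiced) → [d]
2 segments change.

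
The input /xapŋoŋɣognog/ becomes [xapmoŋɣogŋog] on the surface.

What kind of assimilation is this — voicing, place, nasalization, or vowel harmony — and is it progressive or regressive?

place assimilation, progressive

/ŋ/→[m] /n/→[ŋ].
Each target copies a feature from the preceding segment, so the direction is progressive.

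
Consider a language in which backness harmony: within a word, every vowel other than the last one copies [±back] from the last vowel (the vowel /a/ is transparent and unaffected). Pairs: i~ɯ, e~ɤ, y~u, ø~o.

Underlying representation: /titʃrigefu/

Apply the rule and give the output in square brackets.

/i/ harmonizes with /u/ ([+back]) → [ɯ]
/i/ harmonizes with /u/ ([+back]) → [ɯ]
/e/ harmonizes with /u/ ([+back]) → [ɤ]

[tɯtʃrɯgɤfu]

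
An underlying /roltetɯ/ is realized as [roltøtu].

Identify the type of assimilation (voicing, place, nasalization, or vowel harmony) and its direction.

/e/→[ø] /ɯ/→[u].
Vowels agree with the first vowel, so the harmony is progressive.

vowel harmony, progressive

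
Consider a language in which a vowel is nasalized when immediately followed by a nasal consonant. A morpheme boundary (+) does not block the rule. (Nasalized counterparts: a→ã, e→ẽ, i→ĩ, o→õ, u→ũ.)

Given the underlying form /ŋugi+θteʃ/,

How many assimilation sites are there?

No segment meets the rule's conditions.

0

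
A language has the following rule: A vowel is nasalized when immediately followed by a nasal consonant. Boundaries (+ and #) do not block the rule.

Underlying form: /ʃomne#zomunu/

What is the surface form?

/o/ before nasal /m/ → [õ]
/o/ before nasal /m/ → [õ]
/u/ before nasal /n/ → [ũ]

[ʃõmne#zõmũnu]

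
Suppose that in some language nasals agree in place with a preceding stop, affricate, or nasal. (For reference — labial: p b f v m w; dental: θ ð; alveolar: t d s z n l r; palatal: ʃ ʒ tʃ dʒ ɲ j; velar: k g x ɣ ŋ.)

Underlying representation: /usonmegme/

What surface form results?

[usonnegŋe]

/m/ after /n/ (alveolar) → [n]
/m/ after /g/ (velar) → [ŋ]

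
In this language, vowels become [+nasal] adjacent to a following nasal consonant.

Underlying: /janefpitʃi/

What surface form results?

[jãnefpitʃi]

/a/ before nasal /n/ → [ã]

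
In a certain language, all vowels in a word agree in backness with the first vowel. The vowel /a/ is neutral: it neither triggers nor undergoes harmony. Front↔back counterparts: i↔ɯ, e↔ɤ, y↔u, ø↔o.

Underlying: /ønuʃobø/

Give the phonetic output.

/u/ harmonizes with /ø/ ([-back]) → [y]
/o/ harmonizes with /ø/ ([-back]) → [ø]

[ønyʃøbø]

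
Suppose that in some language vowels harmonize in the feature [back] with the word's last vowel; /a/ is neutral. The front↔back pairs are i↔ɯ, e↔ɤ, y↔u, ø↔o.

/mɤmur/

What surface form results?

no segment meets the rule's conditions; no change.

[mɤmur]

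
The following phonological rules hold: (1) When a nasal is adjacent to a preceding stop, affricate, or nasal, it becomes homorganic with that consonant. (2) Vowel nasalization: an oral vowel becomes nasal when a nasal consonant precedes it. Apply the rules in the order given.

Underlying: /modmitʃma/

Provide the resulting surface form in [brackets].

[mõdnĩtʃɲã]

Rule 1: /m/ after /d/ (alveolar) → [n]
Rule 1: /m/ after /tʃ/ (palatal) → [ɲ]
After rule 1: modnitʃɲa
Rule 2: /o/ after nasal /m/ → [õ]
Rule 2: /i/ after nasal /n/ → [ĩ]
Rule 2: /a/ after nasal /ɲ/ → [ã]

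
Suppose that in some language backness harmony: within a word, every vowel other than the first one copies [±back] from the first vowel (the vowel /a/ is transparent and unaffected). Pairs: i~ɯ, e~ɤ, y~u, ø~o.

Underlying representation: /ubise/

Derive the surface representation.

[ubɯsɤ]

/i/ harmonizes with /u/ ([+back]) → [ɯ]
/e/ harmonizes with /u/ ([+back]) → [ɤ]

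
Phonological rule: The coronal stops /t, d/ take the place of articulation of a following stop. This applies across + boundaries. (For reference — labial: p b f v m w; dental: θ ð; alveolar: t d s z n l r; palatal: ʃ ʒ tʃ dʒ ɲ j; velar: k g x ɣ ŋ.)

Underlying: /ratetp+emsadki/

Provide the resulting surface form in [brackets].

[ratepp+emsagki]

/t/ before /p/ (labial) → [p]
/d/ before /k/ (velar) → [g]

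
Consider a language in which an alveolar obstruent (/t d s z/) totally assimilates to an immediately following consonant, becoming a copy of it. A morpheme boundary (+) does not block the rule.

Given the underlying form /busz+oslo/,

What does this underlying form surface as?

/s/ before /z/ → [z] (total assimilation)
/s/ before /l/ → [l] (total assimilation)

[buzz+ollo]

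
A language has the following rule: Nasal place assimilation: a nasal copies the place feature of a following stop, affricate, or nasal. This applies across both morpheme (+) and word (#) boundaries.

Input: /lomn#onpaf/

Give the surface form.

/m/ before /n/ (alveolar) → [n]
/n/ before /p/ (labial) → [m]

[lonn#ompaf]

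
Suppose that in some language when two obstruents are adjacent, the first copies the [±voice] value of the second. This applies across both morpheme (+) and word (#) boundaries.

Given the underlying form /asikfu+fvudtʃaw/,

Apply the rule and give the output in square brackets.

/f/ before /v/ (voiced) → [v]
/d/ before /tʃ/ (voiceless) → [t]

[asikfu+vvuttʃaw]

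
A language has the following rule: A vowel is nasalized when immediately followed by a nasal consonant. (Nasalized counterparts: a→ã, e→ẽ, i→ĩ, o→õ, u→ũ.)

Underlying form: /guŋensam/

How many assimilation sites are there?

/u/ before nasal /ŋ/ → [ũ]
/e/ before nasal /n/ → [ẽ]
/a/ before nasal /m/ → [ã]
3 segments change.

3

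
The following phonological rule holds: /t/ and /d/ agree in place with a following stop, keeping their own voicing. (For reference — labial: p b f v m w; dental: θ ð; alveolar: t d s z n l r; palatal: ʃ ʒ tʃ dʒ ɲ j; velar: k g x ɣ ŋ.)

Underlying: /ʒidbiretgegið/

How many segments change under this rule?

2

/d/ before /b/ (labial) → [b]
/t/ before /g/ (velar) → [k]
2 segments change.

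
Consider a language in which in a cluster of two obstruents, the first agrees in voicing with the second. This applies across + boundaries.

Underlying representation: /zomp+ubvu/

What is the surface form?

[zomp+ubvu]

no segment meets the rule's conditions; no change.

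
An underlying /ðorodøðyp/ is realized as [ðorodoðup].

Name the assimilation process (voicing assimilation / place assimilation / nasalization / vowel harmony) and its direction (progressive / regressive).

vowel harmony, progressive

/ø/→[o] /y/→[u].
Vowels agree with the first vowel, so the harmony is progressive.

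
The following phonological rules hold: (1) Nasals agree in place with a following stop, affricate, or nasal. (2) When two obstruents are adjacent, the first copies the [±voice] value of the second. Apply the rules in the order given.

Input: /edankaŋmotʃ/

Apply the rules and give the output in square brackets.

[edaŋkammotʃ]

Rule 1: /n/ before /k/ (velar) → [ŋ]
Rule 1: /ŋ/ before /m/ (labial) → [m]
After rule 1: edaŋkammotʃ
Rule 2: no segment meets the rule's conditions; no change.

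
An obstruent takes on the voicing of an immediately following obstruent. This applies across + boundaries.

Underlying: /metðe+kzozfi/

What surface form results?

[medðe+gzosfi]

/t/ before /ð/ (voiced) → [d]
/k/ before /z/ (voiced) → [g]
/z/ before /f/ (voiceless) → [s]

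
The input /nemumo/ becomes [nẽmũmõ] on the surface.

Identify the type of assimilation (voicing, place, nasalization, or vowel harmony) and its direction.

/e/→[ẽ] /u/→[ũ] /o/→[õ].
Each target copies a feature from the preceding segment, so the direction is progressive.

nasalization, progressive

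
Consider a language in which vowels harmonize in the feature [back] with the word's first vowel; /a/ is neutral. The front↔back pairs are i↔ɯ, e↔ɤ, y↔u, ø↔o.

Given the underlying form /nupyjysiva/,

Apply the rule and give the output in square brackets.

/y/ harmonizes with /u/ ([+back]) → [u]
/y/ harmonizes with /u/ ([+back]) → [u]
/i/ harmonizes with /u/ ([+back]) → [ɯ]

[nupujusɯva]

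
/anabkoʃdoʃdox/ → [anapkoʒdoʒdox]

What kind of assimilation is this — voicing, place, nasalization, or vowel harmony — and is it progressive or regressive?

/b/→[p] /ʃ/→[ʒ] /ʃ/→[ʒ].
Each target copies a feature from the following segment, so the direction is regressive.

voicing assimilation, regressive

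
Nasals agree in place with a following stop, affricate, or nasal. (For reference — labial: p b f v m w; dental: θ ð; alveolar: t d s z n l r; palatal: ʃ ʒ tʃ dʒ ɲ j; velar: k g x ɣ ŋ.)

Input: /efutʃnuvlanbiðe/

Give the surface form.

/n/ before /b/ (labial) → [m]

[efutʃnuvlambiðe]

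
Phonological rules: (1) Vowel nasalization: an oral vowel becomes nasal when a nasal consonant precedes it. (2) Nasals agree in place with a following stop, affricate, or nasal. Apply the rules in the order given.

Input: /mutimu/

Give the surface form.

[mũtimũ]

Rule 1: /u/ after nasal /m/ → [ũ]
Rule 1: /u/ after nasal /m/ → [ũ]
After rule 1: mũtimũ
Rule 2: no segment meets the rule's conditions; no change.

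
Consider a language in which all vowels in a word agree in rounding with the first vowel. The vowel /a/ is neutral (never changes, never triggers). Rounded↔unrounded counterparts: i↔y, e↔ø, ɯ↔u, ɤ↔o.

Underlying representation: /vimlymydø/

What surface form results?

[vimlimide]

/y/ harmonizes with /i/ ([-round]) → [i]
/y/ harmonizes with /i/ ([-round]) → [i]
/ø/ harmonizes with /i/ ([-round]) → [e]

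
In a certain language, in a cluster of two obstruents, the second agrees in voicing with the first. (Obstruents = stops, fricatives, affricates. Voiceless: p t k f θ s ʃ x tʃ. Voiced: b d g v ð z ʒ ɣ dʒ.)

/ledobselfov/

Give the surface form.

[ledobzelfov]

/s/ after /b/ (voiced) → [z]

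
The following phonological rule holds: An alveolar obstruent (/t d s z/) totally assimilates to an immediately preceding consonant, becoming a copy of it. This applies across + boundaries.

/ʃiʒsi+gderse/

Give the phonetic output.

/s/ after /ʒ/ → [ʒ] (total assimilation)
/d/ after /g/ → [g] (total assimilation)
/s/ after /r/ → [r] (total assimilation)

[ʃiʒʒi+ggerre]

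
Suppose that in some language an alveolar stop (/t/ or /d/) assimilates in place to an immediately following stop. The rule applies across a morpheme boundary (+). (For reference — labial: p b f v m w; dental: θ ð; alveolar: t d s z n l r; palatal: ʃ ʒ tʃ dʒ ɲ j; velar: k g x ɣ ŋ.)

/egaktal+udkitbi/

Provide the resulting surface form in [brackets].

[egaktal+ugkipbi]

/d/ before /k/ (velar) → [g]
/t/ before /b/ (labial) → [p]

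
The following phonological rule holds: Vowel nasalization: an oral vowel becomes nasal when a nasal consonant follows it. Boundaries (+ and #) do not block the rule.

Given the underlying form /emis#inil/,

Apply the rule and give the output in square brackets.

[ẽmis#ĩnil]

/e/ before nasal /m/ → [ẽ]
/i/ before nasal /n/ → [ĩ]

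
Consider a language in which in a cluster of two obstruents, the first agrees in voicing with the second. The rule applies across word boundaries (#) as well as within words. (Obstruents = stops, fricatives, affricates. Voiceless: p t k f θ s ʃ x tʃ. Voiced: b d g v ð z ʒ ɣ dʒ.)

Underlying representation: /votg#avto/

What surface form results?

[vodg#afto]

/t/ before /g/ (voiced) → [d]
/v/ before /t/ (voiceless) → [f]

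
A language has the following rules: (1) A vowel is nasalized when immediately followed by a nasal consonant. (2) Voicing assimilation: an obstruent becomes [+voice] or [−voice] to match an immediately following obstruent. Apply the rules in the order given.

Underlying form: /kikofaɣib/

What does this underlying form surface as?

Rule 1: no segment meets the rule's conditions; no change.
After rule 1: kikofaɣib
Rule 2: no segment meets the rule's conditions; no change.

[kikofaɣib]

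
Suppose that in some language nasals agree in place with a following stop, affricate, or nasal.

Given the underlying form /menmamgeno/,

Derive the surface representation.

/n/ before /m/ (labial) → [m]
/m/ before /g/ (velar) → [ŋ]

[memmaŋgeno]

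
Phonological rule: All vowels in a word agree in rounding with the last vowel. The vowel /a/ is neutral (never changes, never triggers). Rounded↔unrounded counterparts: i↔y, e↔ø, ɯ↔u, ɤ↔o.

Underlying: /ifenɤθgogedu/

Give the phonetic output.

/i/ harmonizes with /u/ ([+round]) → [y]
/e/ harmonizes with /u/ ([+round]) → [ø]
/ɤ/ harmonizes with /u/ ([+round]) → [o]
/e/ harmonizes with /u/ ([+round]) → [ø]

[yfønoθgogødu]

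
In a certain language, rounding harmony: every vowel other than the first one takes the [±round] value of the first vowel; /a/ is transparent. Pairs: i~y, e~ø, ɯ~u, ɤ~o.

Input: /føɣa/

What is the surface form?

[føɣa]

no segment meets the rule's conditions; no change.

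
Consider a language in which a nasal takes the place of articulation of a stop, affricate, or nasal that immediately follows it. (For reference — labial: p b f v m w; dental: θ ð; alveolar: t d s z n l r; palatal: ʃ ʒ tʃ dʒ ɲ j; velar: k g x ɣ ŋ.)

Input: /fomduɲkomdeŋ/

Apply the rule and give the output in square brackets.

[fonduŋkondeŋ]

/m/ before /d/ (alveolar) → [n]
/ɲ/ before /k/ (velar) → [ŋ]
/m/ before /d/ (alveolar) → [n]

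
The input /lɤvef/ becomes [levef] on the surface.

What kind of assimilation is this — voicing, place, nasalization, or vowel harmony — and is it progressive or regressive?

vowel harmony, regressive

/ɤ/→[e].
Vowels agree with the last vowel, so the harmony is regressive.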